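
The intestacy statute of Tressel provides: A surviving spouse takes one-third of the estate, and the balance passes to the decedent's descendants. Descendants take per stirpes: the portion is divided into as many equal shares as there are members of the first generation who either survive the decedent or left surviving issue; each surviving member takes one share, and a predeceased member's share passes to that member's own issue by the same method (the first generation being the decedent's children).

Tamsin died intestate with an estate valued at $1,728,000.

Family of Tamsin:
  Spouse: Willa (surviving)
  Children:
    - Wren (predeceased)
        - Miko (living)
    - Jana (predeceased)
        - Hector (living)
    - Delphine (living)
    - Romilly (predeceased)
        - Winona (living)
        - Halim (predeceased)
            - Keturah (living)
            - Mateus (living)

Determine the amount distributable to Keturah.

Keturah receives $72,000.

Willa takes one-third of $1,728,000 = $576,000. The remaining $1,152,000 passes to the descendants.
The descendants' portion ($1,152,000) is divided into 4 shares of $288,000: Delphine takes $288,000; Wren's $288,000 share passes to Wren's issue; Jana's $288,000 share passes to Jana's issue; Romilly's $288,000 share passes to Romilly's issue.
Wren's share ($288,000) passes entirely to Miko.
Jana's share ($288,000) passes entirely to Hector.
Romilly's share ($288,000) is divided into 2 shares of $144,000: Winona takes $144,000; Halim's $144,000 share passes to Halim's issue.
Halim's share ($144,000) is divided into 2 shares of $72,000: Keturah and Mateus each take $72,000.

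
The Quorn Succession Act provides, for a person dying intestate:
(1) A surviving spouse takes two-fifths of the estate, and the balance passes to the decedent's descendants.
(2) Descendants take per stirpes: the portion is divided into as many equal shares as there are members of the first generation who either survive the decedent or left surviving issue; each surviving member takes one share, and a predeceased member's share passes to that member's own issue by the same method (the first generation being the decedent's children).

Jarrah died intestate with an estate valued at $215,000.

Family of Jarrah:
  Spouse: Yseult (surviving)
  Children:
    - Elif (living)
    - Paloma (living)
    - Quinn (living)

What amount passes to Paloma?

Yseult takes two-fifths of $215,000 = $86,000. The remaining $129,000 passes to the descendants.
The descendants' portion ($129,000) is divided into 3 shares of $43,000: Elif, Paloma, and Quinn each take $43,000.

Paloma receives $43,000.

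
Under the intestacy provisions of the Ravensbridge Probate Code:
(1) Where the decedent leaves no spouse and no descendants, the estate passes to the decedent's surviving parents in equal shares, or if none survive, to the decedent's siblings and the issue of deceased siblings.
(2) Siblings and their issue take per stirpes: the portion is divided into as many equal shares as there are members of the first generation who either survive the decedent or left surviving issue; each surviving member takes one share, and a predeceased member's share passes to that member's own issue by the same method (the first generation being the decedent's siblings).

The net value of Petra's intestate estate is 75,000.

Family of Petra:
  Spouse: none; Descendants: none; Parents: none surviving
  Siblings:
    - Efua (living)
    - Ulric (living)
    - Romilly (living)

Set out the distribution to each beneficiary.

The entire 75,000 passes to the siblings and their issue.
That amount (75,000) is divided into 3 shares of 25,000: Efua, Ulric, and Romilly each take 25,000.

Efua: 25,000; Ulric: 25,000; Romilly: 25,000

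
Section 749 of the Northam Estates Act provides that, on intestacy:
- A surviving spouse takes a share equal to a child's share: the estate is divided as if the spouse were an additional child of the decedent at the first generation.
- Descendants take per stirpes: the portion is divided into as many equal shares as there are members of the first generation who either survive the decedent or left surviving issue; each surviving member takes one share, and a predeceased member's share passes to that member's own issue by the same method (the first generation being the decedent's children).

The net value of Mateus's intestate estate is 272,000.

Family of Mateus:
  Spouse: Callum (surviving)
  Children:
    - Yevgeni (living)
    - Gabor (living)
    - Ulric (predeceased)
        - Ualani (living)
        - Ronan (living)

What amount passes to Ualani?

Ualani receives 34,000.

The spouse counts as an additional share at the children's level, so there are 4 primary shares of 68,000. Callum takes one such share (68,000).
The children's combined portion (204,000) is divided into 3 shares of 68,000: Yevgeni and Gabor each take 68,000; Ulric's 68,000 share passes to Ulric's issue.
Ulric's share (68,000) is divided into 2 shares of 34,000: Ualani and Ronan each take 34,000.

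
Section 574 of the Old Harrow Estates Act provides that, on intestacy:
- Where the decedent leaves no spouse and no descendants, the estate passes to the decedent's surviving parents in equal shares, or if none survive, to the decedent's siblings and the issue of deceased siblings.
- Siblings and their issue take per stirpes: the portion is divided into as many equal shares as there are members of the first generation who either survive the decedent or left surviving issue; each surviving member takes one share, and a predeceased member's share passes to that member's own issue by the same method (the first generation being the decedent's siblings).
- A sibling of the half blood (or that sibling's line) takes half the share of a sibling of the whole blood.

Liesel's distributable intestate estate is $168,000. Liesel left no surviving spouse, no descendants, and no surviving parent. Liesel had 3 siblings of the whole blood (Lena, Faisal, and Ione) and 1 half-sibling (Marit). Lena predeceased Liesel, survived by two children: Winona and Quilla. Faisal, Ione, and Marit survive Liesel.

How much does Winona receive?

The entire $168,000 passes to the siblings and their issue.
Counting each half-blood sibling's line as half a unit, there are 7/2 units in $168,000, so one unit is $48,000. Whole-blood lines (Lena, Faisal, and Ione) take $48,000 each; half-blood lines (Marit) take $24,000 each.
Lena's share ($48,000) is divided into 2 shares of $24,000: Winona and Quilla each take $24,000.

Winona receives $24,000.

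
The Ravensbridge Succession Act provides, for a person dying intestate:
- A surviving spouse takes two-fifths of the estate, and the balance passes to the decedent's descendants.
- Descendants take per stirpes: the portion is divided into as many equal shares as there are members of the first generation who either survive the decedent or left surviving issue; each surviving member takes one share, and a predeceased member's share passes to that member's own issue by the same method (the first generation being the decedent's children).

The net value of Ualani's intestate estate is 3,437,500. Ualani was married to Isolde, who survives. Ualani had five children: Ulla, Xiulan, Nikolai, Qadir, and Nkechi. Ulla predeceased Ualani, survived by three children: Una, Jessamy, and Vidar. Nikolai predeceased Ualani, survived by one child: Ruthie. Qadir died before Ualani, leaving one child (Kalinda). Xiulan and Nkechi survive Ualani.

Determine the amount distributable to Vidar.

Vidar receives 137,500.

Isolde takes two-fifths of 3,437,500 = 1,375,000. The remaining 2,062,500 passes to the descendants.
The descendants' portion (2,062,500) is divided into 5 shares of 412,500: Xiulan and Nkechi each take 412,500; Ulla's 412,500 share passes to Ulla's issue; Nikolai's 412,500 share passes to Nikolai's issue; Qadir's 412,500 share passes to Qadir's issue.
Ulla's share (412,500) is divided into 3 shares of 137,500: Una, Jessamy, and Vidar each take 137,500.
Nikolai's share (412,500) passes entirely to Ruthie.
Qadir's share (412,500) passes entirely to Kalinda.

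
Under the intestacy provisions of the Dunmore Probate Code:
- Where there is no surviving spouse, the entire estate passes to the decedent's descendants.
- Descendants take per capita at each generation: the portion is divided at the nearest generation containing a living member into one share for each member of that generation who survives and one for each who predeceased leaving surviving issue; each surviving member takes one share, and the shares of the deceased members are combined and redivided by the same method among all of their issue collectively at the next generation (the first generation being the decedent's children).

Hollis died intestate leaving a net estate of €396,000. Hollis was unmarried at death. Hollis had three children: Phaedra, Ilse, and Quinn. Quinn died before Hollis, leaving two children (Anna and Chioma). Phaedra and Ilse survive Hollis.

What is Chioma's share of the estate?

Chioma receives €66,000.

The entire €396,000 passes to the descendants.
That amount (€396,000) is divided at the children's generation into 3 shares of €132,000. Phaedra and Ilse each take €132,000. The remaining share for the deceased Quinn (€132,000) is carried to the next generation.
That pool (€132,000) is divided at the grandchildren's generation equally among Anna and Chioma: €66,000 each.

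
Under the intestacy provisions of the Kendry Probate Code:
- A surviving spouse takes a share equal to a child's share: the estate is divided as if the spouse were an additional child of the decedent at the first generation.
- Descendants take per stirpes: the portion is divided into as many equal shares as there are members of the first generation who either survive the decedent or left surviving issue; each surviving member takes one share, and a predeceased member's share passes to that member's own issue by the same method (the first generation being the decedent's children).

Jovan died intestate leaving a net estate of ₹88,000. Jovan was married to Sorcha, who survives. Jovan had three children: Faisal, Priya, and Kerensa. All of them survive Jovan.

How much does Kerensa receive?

Kerensa receives ₹22,000.

The spouse counts as an additional share at the children's level, so there are 4 primary shares of ₹22,000. Sorcha takes one such share (₹22,000).
The children's combined portion (₹66,000) is divided into 3 shares of ₹22,000: Faisal, Priya, and Kerensa each take ₹22,000.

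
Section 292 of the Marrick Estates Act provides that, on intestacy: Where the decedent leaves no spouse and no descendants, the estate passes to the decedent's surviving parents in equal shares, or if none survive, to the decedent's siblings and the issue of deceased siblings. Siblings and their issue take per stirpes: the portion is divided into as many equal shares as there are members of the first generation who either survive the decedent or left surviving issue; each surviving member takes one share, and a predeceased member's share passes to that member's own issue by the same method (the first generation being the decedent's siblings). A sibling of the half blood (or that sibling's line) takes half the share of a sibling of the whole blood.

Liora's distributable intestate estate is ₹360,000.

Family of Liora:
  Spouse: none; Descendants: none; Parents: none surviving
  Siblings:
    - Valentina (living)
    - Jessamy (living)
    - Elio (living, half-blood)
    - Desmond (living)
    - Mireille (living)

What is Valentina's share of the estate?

The entire ₹360,000 passes to the siblings and their issue.
Counting each half-blood sibling's line as half a unit, there are 9/2 units in ₹360,000, so one unit is ₹80,000. Whole-blood lines (Valentina, Jessamy, Desmond, and Mireille) take ₹80,000 each; half-blood lines (Elio) take ₹40,000 each.

Valentina receives ₹80,000.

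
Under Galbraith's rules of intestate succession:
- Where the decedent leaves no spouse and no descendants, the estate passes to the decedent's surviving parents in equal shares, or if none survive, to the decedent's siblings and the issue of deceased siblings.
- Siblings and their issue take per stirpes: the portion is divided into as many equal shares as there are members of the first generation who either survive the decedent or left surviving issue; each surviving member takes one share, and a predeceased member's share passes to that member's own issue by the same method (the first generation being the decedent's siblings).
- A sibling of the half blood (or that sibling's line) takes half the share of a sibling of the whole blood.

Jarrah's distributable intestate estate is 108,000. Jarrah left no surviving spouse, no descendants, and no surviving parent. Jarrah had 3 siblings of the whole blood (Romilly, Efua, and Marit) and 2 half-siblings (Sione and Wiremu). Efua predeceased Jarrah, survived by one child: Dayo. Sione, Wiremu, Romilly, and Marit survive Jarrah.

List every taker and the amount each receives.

Sione: 13,500; Wiremu: 13,500; Romilly: 27,000; Dayo: 27,000; Marit: 27,000

The entire 108,000 passes to the siblings and their issue.
Counting each half-blood sibling's line as half a unit, there are 4 units in 108,000, so one unit is 27,000. Whole-blood lines (Romilly, Efua, and Marit) take 27,000 each; half-blood lines (Sione and Wiremu) take 13,500 each.
Efua's share (27,000) passes entirely to Dayo.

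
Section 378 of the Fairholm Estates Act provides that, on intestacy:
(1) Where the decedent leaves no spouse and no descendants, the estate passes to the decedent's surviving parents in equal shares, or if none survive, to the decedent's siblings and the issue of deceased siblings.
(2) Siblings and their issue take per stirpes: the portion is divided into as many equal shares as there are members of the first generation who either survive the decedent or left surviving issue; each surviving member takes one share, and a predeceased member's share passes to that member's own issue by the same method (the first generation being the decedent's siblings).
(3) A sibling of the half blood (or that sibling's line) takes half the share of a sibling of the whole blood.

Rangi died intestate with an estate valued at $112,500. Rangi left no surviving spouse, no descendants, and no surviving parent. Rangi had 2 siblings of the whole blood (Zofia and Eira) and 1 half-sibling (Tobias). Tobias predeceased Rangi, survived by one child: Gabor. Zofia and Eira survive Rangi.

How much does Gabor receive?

Gabor receives $22,500.

The entire $112,500 passes to the siblings and their issue.
Counting each half-blood sibling's line as half a unit, there are 5/2 units in $112,500, so one unit is $45,000. Whole-blood lines (Zofia and Eira) take $45,000 each; half-blood lines (Tobias) take $22,500 each.
Tobias's share ($22,500) passes entirely to Gabor.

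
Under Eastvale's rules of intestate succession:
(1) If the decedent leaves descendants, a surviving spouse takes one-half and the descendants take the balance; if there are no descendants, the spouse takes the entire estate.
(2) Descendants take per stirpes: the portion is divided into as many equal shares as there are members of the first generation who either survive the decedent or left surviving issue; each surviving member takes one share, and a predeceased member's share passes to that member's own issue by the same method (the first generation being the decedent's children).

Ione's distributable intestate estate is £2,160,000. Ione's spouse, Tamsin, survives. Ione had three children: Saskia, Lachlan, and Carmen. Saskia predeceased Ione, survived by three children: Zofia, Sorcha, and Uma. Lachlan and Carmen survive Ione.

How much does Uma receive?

Uma receives £120,000.

Tamsin takes one-half of £2,160,000 = £1,080,000. The remaining £1,080,000 passes to the descendants.
The descendants' portion (£1,080,000) is divided into 3 shares of £360,000: Lachlan and Carmen each take £360,000; Saskia's £360,000 share passes to Saskia's issue.
Saskia's share (£360,000) is divided into 3 shares of £120,000: Zofia, Sorcha, and Uma each take £120,000.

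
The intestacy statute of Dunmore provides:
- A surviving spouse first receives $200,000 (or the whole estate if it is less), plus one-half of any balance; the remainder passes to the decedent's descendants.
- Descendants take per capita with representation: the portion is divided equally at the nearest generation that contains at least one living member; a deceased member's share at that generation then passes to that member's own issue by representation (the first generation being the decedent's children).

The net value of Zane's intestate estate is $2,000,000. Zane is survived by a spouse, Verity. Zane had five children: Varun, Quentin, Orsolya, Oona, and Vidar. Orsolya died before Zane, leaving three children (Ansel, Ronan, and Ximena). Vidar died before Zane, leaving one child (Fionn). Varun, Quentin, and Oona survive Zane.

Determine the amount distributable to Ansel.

Ansel receives $60,000.

Verity first takes $200,000, leaving a balance of $1,800,000. Verity then takes one-half of the balance ($900,000), for a total of $1,100,000. The remaining $900,000 passes to the descendants.
The descendants' portion ($900,000) is divided into 5 shares of $180,000: Varun, Quentin, and Oona each take $180,000; Orsolya's $180,000 share passes to Orsolya's issue; Vidar's $180,000 share passes to Vidar's issue.
Orsolya's share ($180,000) is divided into 3 shares of $60,000: Ansel, Ronan, and Ximena each take $60,000.
Vidar's share ($180,000) passes entirely to Fionn.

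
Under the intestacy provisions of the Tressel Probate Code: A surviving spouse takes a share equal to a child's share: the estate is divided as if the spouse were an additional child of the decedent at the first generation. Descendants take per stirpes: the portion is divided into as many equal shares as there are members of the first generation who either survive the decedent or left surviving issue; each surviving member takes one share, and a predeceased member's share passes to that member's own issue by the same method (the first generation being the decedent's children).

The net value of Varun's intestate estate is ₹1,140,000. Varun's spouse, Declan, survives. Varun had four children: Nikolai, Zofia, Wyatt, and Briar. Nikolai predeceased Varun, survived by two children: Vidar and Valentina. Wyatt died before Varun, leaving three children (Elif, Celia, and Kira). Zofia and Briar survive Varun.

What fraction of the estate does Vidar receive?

Vidar receives 1/10 of the estate.

The spouse counts as an additional share at the children's level, so there are 5 primary shares of ₹228,000. Declan takes one such share (₹228,000).
The children's combined portion (₹912,000) is divided into 4 shares of ₹228,000: Zofia and Briar each take ₹228,000; Nikolai's ₹228,000 share passes to Nikolai's issue; Wyatt's ₹228,000 share passes to Wyatt's issue.
Nikolai's share (₹228,000) is divided into 2 shares of ₹114,000: Vidar and Valentina each take ₹114,000.
Wyatt's share (₹228,000) is divided into 3 shares of ₹76,000: Elif, Celia, and Kira each take ₹76,000.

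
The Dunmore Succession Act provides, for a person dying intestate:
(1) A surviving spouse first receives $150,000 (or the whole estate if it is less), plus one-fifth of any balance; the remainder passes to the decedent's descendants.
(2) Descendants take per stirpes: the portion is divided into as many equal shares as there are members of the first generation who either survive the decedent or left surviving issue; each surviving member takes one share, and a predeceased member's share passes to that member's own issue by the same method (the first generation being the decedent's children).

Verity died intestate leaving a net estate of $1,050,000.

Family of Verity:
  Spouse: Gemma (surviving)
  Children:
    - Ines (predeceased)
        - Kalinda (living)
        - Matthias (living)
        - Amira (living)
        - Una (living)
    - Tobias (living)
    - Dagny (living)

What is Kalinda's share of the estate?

Kalinda receives $60,000.

Gemma first takes $150,000, leaving a balance of $900,000. Gemma then takes one-fifth of the balance ($180,000), for a total of $330,000. The remaining $720,000 passes to the descendants.
The descendants' portion ($720,000) is divided into 3 shares of $240,000: Tobias and Dagny each take $240,000; Ines's $240,000 share passes to Ines's issue.
Ines's share ($240,000) is divided into 4 shares of $60,000: Kalinda, Matthias, Amira, and Una each take $60,000.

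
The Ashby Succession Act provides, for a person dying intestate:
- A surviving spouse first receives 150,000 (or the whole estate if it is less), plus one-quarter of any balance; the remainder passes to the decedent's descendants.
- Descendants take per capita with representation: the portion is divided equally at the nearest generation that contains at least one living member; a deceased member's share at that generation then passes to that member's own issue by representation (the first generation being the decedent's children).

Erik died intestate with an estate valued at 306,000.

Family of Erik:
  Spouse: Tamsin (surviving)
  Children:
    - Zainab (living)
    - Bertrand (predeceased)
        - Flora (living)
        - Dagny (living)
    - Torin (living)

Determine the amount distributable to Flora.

Flora receives 19,500.

Tamsin first takes 150,000, leaving a balance of 156,000. Tamsin then takes one-quarter of the balance (39,000), for a total of 189,000. The remaining 117,000 passes to the descendants.
The descendants' portion (117,000) is divided into 3 shares of 39,000: Zainab and Torin each take 39,000; Bertrand's 39,000 share passes to Bertrand's issue.
Bertrand's share (39,000) is divided into 2 shares of 19,500: Flora and Dagny each take 19,500.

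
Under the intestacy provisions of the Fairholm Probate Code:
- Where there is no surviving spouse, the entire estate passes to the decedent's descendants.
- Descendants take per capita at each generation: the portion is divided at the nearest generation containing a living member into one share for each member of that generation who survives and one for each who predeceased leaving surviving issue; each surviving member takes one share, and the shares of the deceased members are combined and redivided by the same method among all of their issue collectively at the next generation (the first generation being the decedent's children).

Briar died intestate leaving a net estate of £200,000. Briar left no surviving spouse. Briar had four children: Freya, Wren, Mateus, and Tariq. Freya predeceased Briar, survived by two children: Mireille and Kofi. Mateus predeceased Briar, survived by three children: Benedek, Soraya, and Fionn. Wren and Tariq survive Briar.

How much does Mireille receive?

The entire £200,000 passes to the descendants.
That amount (£200,000) is divided at the children's generation into 4 shares of £50,000. Wren and Tariq each take £50,000. The 2 shares of the deceased (Freya and Mateus) are combined into a pool of £100,000.
That pool (£100,000) is divided at the grandchildren's generation equally among Mireille, Kofi, Benedek, Soraya, and Fionn: £20,000 each.

Mireille receives £20,000.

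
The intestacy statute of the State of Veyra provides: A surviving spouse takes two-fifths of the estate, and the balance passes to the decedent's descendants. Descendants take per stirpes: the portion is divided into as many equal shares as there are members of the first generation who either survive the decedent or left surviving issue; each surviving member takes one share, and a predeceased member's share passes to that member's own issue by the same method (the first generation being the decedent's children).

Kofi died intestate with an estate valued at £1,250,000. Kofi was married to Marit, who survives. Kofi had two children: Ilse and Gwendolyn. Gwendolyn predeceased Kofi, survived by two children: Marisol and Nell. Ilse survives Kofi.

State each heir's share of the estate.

Marit: £500,000; Ilse: £375,000; Marisol: £187,500; Nell: £187,500

Marit takes two-fifths of £1,250,000 = £500,000. The remaining £750,000 passes to the descendants.
The descendants' portion (£750,000) is divided into 2 shares of £375,000: Ilse takes £375,000; Gwendolyn's £375,000 share passes to Gwendolyn's issue.
Gwendolyn's share (£375,000) is divided into 2 shares of £187,500: Marisol and Nell each take £187,500.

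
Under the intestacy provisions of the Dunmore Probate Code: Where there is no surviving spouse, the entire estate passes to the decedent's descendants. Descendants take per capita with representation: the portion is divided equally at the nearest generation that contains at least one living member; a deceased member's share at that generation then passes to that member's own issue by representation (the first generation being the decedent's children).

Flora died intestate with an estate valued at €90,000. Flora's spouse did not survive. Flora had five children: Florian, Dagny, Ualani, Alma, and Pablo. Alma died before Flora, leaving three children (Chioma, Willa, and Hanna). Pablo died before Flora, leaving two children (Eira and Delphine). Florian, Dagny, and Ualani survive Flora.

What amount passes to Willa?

Willa receives €6,000.

The entire €90,000 passes to the descendants.
That amount (€90,000) is divided into 5 shares of €18,000: Florian, Dagny, and Ualani each take €18,000; Alma's €18,000 share passes to Alma's issue; Pablo's €18,000 share passes to Pablo's issue.
Alma's share (€18,000) is divided into 3 shares of €6,000: Chioma, Willa, and Hanna each take €6,000.
Pablo's share (€18,000) is divided into 2 shares of €9,000: Eira and Delphine each take €9,000.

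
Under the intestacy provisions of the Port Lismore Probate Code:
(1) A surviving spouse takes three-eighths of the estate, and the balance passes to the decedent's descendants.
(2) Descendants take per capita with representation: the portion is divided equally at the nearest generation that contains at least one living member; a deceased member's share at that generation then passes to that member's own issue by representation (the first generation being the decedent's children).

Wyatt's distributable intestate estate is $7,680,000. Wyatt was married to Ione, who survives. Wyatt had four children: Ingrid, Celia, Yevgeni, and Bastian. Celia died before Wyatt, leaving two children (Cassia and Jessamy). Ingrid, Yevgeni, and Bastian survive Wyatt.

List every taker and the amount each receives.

Ione takes three-eighths of $7,680,000 = $2,880,000. The remaining $4,800,000 passes to the descendants.
The descendants' portion ($4,800,000) is divided into 4 shares of $1,200,000: Ingrid, Yevgeni, and Bastian each take $1,200,000; Celia's $1,200,000 share passes to Celia's issue.
Celia's share ($1,200,000) is divided into 2 shares of $600,000: Cassia and Jessamy each take $600,000.

Ione: $2,880,000; Ingrid: $1,200,000; Cassia: $600,000; Jessamy: $600,000; Yevgeni: $1,200,000; Bastian: $1,200,000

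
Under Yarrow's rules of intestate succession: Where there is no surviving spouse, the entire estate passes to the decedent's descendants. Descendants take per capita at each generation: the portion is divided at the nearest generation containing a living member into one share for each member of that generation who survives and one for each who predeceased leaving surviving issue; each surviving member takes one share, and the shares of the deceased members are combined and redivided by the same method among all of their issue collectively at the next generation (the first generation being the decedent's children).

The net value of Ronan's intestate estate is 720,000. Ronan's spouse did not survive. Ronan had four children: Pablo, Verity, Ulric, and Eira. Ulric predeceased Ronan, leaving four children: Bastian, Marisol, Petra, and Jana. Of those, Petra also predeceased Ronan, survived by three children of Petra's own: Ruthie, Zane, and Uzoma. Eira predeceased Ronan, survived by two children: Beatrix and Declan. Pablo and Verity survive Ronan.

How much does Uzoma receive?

The entire 720,000 passes to the descendants.
That amount (720,000) is divided at the children's generation into 4 shares of 180,000. Pablo and Verity each take 180,000. The 2 shares of the deceased (Ulric and Eira) are combined into a pool of 360,000.
That pool (360,000) is divided at the grandchildren's generation into 6 shares of 60,000. Bastian, Marisol, Jana, Beatrix, and Declan each take 60,000. The remaining share for the deceased Petra (60,000) is carried to the next generation.
That pool (60,000) is divided at the great-grandchildren's generation equally among Ruthie, Zane, and Uzoma: 20,000 each.

Uzoma receives 20,000.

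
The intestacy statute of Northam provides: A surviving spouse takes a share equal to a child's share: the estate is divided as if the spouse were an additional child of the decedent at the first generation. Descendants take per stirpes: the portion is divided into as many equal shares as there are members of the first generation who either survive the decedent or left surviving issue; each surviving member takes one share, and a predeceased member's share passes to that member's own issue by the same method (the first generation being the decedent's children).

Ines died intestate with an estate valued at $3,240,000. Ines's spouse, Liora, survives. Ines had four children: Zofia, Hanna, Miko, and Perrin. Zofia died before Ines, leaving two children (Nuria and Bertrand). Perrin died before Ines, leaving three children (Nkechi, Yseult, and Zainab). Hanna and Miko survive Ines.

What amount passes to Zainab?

The spouse counts as an additional share at the children's level, so there are 5 primary shares of $648,000. Liora takes one such share ($648,000).
The children's combined portion ($2,592,000) is divided into 4 shares of $648,000: Hanna and Miko each take $648,000; Zofia's $648,000 share passes to Zofia's issue; Perrin's $648,000 share passes to Perrin's issue.
Zofia's share ($648,000) is divided into 2 shares of $324,000: Nuria and Bertrand each take $324,000.
Perrin's share ($648,000) is divided into 3 shares of $216,000: Nkechi, Yseult, and Zainab each take $216,000.

Zainab receives $216,000.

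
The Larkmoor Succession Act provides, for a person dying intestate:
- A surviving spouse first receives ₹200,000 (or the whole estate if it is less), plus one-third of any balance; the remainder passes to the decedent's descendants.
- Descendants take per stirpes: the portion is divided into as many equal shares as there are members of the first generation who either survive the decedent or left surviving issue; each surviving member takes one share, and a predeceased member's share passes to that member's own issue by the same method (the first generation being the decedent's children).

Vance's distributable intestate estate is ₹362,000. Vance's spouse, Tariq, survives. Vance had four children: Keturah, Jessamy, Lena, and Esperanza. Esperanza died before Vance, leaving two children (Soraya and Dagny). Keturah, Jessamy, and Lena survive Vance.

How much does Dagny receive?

Dagny receives ₹13,500.

Tariq first takes ₹200,000, leaving a balance of ₹162,000. Tariq then takes one-third of the balance (₹54,000), for a total of ₹254,000. The remaining ₹108,000 passes to the descendants.
The descendants' portion (₹108,000) is divided into 4 shares of ₹27,000: Keturah, Jessamy, and Lena each take ₹27,000; Esperanza's ₹27,000 share passes to Esperanza's issue.
Esperanza's share (₹27,000) is divided into 2 shares of ₹13,500: Soraya and Dagny each take ₹13,500.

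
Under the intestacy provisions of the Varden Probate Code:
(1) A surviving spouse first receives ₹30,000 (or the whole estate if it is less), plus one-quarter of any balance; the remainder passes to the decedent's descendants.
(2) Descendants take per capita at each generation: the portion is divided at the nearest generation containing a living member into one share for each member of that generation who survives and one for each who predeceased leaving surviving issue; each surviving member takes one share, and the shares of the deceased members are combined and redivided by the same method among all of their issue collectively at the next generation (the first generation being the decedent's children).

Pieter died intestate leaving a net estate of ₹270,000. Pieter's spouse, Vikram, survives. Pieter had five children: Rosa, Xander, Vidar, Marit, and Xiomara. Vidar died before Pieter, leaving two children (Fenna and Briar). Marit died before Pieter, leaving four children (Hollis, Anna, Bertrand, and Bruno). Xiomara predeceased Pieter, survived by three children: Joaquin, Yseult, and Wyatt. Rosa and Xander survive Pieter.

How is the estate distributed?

Vikram first takes ₹30,000, leaving a balance of ₹240,000. Vikram then takes one-quarter of the balance (₹60,000), for a total of ₹90,000. The remaining ₹180,000 passes to the descendants.
The descendants' portion (₹180,000) is divided at the children's generation into 5 shares of ₹36,000. Rosa and Xander each take ₹36,000. The 3 shares of the deceased (Vidar, Marit, and Xiomara) are combined into a pool of ₹108,000.
That pool (₹108,000) is divided at the grandchildren's generation equally among Fenna, Briar, Hollis, Anna, Bertrand, Bruno, Joaquin, Yseult, and Wyatt: ₹12,000 each.

Vikram: ₹90,000; Rosa: ₹36,000; Xander: ₹36,000; Fenna: ₹12,000; Briar: ₹12,000; Hollis: ₹12,000; Anna: ₹12,000; Bertrand: ₹12,000; Bruno: ₹12,000; Joaquin: ₹12,000; Yseult: ₹12,000; Wyatt: ₹12,000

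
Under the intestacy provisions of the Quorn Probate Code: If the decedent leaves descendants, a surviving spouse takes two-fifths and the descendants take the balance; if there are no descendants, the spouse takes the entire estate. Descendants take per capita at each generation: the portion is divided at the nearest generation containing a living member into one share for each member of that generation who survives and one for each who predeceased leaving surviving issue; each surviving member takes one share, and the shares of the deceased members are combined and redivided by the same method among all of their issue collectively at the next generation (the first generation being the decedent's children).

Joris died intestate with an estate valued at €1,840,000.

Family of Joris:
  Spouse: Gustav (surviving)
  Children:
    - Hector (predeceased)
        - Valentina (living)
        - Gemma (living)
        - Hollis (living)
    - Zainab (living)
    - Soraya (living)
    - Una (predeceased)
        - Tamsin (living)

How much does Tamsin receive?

Tamsin receives €138,000.

Gustav takes two-fifths of €1,840,000 = €736,000. The remaining €1,104,000 passes to the descendants.
The descendants' portion (€1,104,000) is divided at the children's generation into 4 shares of €276,000. Zainab and Soraya each take €276,000. The 2 shares of the deceased (Hector and Una) are combined into a pool of €552,000.
That pool (€552,000) is divided at the grandchildren's generation equally among Valentina, Gemma, Hollis, and Tamsin: €138,000 each.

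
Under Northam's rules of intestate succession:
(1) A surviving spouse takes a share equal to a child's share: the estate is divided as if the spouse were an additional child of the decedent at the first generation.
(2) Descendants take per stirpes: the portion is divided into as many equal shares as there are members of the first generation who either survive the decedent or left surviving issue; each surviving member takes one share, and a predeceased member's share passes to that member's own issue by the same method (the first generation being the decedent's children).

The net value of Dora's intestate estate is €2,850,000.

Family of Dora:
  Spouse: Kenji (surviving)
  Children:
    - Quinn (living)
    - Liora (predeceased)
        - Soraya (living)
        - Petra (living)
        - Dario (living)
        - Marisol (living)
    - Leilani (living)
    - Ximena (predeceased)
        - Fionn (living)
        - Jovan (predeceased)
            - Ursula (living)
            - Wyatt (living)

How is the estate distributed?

Kenji: €570,000; Quinn: €570,000; Soraya: €142,500; Petra: €142,500; Dario: €142,500; Marisol: €142,500; Leilani: €570,000; Fionn: €285,000; Ursula: €142,500; Wyatt: €142,500

The spouse counts as an additional share at the children's level, so there are 5 primary shares of €570,000. Kenji takes one such share (€570,000).
The children's combined portion (€2,280,000) is divided into 4 shares of €570,000: Quinn and Leilani each take €570,000; Liora's €570,000 share passes to Liora's issue; Ximena's €570,000 share passes to Ximena's issue.
Liora's share (€570,000) is divided into 4 shares of €142,500: Soraya, Petra, Dario, and Marisol each take €142,500.
Ximena's share (€570,000) is divided into 2 shares of €285,000: Fionn takes €285,000; Jovan's €285,000 share passes to Jovan's issue.
Jovan's share (€285,000) is divided into 2 shares of €142,500: Ursula and Wyatt each take €142,500.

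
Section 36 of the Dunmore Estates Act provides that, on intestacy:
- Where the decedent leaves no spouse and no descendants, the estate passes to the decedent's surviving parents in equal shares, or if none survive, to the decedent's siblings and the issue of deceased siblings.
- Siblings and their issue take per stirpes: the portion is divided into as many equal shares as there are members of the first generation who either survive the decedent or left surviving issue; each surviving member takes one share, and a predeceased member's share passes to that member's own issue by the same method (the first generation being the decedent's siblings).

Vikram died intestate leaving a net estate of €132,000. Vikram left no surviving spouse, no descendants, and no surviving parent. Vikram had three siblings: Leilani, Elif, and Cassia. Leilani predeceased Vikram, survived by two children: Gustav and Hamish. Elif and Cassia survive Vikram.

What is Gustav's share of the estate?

The entire €132,000 passes to the siblings and their issue.
That amount (€132,000) is divided into 3 shares of €44,000: Elif and Cassia each take €44,000; Leilani's €44,000 share passes to Leilani's issue.
Leilani's share (€44,000) is divided into 2 shares of €22,000: Gustav and Hamish each take €22,000.

Gustav receives €22,000.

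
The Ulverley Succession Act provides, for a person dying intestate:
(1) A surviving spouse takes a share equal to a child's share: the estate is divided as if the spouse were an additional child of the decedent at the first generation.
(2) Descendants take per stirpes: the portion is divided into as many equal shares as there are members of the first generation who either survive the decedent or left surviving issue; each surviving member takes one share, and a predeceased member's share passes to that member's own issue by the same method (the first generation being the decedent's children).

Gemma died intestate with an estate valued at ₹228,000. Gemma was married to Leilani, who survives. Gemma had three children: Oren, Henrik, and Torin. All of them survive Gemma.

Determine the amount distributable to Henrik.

The spouse counts as an additional share at the children's level, so there are 4 primary shares of ₹57,000. Leilani takes one such share (₹57,000).
The children's combined portion (₹171,000) is divided into 3 shares of ₹57,000: Oren, Henrik, and Torin each take ₹57,000.

Henrik receives ₹57,000.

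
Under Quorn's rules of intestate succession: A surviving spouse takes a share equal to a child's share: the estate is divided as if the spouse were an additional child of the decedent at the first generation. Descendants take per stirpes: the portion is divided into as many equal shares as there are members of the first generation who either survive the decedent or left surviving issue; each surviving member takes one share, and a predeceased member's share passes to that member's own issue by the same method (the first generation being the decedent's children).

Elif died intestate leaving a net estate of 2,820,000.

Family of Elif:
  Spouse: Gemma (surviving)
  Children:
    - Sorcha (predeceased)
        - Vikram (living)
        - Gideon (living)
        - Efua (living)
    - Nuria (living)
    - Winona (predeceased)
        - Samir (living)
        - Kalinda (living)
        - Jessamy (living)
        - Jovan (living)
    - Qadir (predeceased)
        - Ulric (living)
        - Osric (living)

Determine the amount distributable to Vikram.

The spouse counts as an additional share at the children's level, so there are 5 primary shares of 564,000. Gemma takes one such share (564,000).
The children's combined portion (2,256,000) is divided into 4 shares of 564,000: Nuria takes 564,000; Sorcha's 564,000 share passes to Sorcha's issue; Winona's 564,000 share passes to Winona's issue; Qadir's 564,000 share passes to Qadir's issue.
Sorcha's share (564,000) is divided into 3 shares of 188,000: Vikram, Gideon, and Efua each take 188,000.
Winona's share (564,000) is divided into 4 shares of 141,000: Samir, Kalinda, Jessamy, and Jovan each take 141,000.
Qadir's share (564,000) is divided into 2 shares of 282,000: Ulric and Osric each take 282,000.

Vikram receives 188,000.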